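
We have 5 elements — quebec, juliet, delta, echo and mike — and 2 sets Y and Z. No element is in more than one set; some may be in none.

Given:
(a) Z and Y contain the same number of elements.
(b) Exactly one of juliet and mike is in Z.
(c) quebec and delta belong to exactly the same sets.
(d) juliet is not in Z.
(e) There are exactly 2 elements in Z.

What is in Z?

Z = {echo, mike}

From (d): juliet ∉ Z.
(b) (exactly one): mike ∈ Z.
Suppose quebec ∈ Z: no assignment then satisfies all the clues, so quebec ∉ Z.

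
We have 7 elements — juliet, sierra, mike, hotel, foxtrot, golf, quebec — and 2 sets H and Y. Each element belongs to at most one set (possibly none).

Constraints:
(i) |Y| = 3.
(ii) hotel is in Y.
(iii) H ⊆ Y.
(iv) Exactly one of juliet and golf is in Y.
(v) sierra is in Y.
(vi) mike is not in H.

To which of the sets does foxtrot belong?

foxtrot: none

From (ii): hotel ∈ Y.
From (v): sierra ∈ Y.
From (vi): mike ∉ H.
Suppose foxtrot ∈ H: no assignment then satisfies all the clues, so foxtrot ∉ H.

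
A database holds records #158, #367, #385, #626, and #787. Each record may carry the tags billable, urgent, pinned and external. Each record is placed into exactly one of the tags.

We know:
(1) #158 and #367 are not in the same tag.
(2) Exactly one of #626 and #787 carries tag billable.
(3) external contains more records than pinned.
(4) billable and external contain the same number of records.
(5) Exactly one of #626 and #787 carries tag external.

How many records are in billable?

2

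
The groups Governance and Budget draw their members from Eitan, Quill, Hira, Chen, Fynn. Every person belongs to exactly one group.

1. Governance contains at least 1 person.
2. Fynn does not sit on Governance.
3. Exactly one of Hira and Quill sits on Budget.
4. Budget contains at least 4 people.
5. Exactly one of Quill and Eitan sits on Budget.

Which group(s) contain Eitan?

Eitan: Budget

From (2): Fynn ∉ Governance.
Only one group left: Fynn ∈ Budget.
Suppose Eitan ∈ Governance: no assignment then satisfies all the clues, so Eitan ∉ Governance.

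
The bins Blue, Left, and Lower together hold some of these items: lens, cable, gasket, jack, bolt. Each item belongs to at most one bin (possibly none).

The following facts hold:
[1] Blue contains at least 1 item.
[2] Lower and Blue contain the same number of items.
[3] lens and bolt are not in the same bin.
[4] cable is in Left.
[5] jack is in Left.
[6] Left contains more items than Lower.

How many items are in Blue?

1

From (4): cable ∈ Left.
From (5): jack ∈ Left.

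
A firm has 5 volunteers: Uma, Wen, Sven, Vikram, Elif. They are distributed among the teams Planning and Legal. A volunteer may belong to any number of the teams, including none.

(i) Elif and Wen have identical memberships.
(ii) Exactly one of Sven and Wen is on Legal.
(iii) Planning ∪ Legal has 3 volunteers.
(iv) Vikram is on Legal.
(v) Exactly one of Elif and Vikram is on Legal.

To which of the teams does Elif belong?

Elif: none

From (iv): Vikram ∈ Legal.
(v) (exactly one): Elif ∉ Legal.
(i): Wen matches Elif: Wen ∉ Legal.
(ii) (exactly one): Sven ∈ Legal.
Suppose Elif ∈ Planning: no assignment then satisfies all the clues, so Elif ∉ Planning.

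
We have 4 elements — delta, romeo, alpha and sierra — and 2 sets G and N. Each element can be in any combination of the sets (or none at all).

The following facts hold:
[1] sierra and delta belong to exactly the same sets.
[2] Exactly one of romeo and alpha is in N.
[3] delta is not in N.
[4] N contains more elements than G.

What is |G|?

0

From (3): delta ∉ N.
(1): sierra matches delta: sierra ∉ N.
Suppose delta ∈ G: no assignment then satisfies all the clues, so delta ∉ G.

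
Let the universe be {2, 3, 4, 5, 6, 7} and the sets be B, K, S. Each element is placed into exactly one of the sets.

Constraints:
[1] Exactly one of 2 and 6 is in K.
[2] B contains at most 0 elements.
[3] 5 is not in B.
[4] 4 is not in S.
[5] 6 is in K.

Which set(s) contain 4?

4: K

From (3): 5 ∉ B.
From (4): 4 ∉ S.
From (5): 6 ∈ K.
(1) (exactly one): 2 ∉ K.
(2): B already has 0, so the rest are out.
Only one set left: 2 ∈ S.
Only one set left: 4 ∈ K.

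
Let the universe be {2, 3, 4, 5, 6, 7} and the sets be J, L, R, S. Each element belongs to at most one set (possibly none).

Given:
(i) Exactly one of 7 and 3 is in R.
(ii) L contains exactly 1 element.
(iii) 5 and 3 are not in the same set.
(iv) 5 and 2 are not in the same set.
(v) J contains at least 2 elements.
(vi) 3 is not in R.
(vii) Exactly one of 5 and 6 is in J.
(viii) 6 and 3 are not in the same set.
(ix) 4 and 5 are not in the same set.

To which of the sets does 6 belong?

From (vi): 3 ∉ R.
(i) (exactly one): 7 ∈ R.
Suppose 6 ∉ J: no assignment then satisfies all the clues, so 6 ∈ J.

6: J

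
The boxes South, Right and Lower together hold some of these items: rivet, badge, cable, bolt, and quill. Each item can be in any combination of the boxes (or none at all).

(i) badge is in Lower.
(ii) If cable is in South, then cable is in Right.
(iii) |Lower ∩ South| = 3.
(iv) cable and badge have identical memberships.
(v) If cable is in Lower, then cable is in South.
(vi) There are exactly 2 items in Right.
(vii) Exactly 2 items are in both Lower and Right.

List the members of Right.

From (i): badge ∈ Lower.
(iv): cable matches badge: cable ∈ Lower.
(v): cable ∈ South.
(ii): cable ∈ Right.
(iv): badge matches cable: badge ∈ South.
(iv): badge matches cable: badge ∈ Right.
(vi): Right already has 2, so the rest are out.

Right = {badge, cable}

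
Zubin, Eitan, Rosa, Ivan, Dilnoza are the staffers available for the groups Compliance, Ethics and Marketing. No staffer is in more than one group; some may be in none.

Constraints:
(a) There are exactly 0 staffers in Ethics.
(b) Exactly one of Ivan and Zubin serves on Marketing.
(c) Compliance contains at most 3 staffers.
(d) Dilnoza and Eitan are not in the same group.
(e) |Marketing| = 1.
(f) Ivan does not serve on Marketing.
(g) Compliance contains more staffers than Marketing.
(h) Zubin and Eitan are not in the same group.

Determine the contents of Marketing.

Marketing = {Zubin}

From (f): Ivan ∉ Marketing.
(a): Ethics already has 0, so the rest are out.
(b) (exactly one): Zubin ∈ Marketing.
(e): Marketing already has 1, so the rest are out.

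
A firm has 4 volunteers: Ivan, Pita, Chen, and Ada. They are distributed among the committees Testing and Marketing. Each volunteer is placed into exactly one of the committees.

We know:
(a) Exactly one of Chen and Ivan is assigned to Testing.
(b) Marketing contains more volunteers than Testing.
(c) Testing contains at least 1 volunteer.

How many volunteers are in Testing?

1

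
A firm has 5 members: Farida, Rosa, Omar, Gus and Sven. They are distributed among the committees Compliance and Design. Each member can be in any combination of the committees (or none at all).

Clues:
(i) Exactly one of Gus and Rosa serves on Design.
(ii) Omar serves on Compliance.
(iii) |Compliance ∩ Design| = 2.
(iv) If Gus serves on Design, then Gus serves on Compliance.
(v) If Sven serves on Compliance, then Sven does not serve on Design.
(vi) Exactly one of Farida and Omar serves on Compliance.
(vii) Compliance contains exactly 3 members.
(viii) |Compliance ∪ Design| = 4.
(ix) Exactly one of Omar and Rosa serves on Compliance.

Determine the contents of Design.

Design = {Farida, Gus, Omar}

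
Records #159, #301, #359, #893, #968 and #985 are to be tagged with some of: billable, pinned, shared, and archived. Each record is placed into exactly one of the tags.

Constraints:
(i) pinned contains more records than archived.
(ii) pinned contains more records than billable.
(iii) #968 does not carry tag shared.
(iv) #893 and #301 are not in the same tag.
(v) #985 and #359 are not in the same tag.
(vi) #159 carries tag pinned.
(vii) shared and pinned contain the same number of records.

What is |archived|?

1

From (iii): #968 ∉ shared.
From (vi): #159 ∈ pinned.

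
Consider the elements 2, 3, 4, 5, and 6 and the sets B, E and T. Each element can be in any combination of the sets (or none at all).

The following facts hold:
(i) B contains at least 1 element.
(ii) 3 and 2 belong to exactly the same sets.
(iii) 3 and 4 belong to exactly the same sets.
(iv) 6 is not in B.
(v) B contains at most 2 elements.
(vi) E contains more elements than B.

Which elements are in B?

B = {5}

From (iv): 6 ∉ B.
Suppose 2 ∈ B: no assignment then satisfies all the clues, so 2 ∉ B.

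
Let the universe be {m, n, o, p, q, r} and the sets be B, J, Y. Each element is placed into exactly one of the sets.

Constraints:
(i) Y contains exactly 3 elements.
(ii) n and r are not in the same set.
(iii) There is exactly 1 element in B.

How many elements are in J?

2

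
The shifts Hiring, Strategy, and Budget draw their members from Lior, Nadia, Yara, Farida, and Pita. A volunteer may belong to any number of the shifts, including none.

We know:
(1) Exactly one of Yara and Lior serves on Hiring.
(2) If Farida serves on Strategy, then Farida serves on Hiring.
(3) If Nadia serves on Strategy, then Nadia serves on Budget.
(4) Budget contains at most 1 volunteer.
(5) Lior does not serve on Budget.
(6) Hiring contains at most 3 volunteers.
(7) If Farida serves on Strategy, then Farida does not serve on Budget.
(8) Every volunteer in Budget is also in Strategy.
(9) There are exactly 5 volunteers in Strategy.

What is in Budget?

From (5): Lior ∉ Budget.
(9): only 5 candidates remain for Strategy, so all are in.
(2): Farida ∈ Hiring.
(3): Nadia ∈ Budget.
(4): Budget already has 1, so the rest are out.

Budget = {Nadia}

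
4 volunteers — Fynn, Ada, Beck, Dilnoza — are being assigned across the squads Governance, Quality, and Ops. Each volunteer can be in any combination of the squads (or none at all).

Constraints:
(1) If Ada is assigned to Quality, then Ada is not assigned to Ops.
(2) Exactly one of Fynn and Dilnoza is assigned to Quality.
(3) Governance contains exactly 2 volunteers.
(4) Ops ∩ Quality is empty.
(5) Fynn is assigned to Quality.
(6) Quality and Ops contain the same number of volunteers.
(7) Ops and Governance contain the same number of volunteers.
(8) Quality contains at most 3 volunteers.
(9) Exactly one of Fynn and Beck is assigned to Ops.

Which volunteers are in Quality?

Quality = {Ada, Fynn}

From (5): Fynn ∈ Quality.
(2) (exactly one): Dilnoza ∉ Quality.
(4) (disjoint): Fynn ∉ Ops.
(9) (exactly one): Beck ∈ Ops.
(4) (disjoint): Beck ∉ Quality.
Suppose Ada ∉ Quality: no assignment then satisfies all the clues, so Ada ∈ Quality.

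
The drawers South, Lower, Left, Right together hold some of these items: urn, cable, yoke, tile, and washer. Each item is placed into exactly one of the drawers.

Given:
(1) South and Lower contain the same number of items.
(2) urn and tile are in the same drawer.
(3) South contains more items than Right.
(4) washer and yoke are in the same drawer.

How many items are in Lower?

2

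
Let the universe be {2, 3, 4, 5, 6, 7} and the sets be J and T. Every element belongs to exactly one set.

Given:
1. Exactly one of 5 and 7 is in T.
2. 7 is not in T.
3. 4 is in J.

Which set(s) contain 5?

5: T

From (2): 7 ∉ T.
From (3): 4 ∈ J.
(1) (exactly one): 5 ∈ T.
Only one set left: 7 ∈ J.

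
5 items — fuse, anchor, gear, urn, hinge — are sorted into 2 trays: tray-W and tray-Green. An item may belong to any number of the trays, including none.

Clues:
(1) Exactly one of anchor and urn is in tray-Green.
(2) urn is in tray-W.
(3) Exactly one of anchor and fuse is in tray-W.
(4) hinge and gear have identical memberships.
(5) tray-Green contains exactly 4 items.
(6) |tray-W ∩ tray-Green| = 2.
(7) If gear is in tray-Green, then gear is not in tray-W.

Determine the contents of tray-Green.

tray-Green = {fuse, gear, hinge, urn}

From (2): urn ∈ tray-W.
Suppose fuse ∉ tray-Green: no assignment then satisfies all the clues, so fuse ∈ tray-Green.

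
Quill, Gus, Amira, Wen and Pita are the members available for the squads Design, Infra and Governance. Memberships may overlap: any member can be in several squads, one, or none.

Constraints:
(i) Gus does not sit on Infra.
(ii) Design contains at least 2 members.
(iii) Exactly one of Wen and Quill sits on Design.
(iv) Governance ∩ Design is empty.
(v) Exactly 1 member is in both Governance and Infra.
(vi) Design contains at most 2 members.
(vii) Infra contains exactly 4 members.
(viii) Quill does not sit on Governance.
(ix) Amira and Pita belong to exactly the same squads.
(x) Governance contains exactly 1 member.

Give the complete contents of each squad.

Design = {Gus, Quill}; Infra = {Amira, Pita, Quill, Wen}; Governance = {Wen}

From (i): Gus ∉ Infra.
From (viii): Quill ∉ Governance.
(vii): only 4 candidates remain for Infra, so all are in.
Suppose Quill ∉ Design: no assignment then satisfies all the clues, so Quill ∈ Design.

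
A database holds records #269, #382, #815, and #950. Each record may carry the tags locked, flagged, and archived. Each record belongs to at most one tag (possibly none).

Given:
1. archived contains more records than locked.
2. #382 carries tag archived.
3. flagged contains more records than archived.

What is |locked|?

0

From (2): #382 ∈ archived.
Suppose #269 ∈ locked: no assignment then satisfies all the clues, so #269 ∉ locked.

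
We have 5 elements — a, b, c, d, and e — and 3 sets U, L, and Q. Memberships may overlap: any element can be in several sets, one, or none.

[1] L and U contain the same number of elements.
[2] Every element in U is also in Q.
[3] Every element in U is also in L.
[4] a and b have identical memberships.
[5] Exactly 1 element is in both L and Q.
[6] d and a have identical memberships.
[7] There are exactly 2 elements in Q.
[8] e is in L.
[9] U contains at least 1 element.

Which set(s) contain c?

From (8): e ∈ L.
Suppose c ∈ U: no assignment then satisfies all the clues, so c ∉ U.

c: Q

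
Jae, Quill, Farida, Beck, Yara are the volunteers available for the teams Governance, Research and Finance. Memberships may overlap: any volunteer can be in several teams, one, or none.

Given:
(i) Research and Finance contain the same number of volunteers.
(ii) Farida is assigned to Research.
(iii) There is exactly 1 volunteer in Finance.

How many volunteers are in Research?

1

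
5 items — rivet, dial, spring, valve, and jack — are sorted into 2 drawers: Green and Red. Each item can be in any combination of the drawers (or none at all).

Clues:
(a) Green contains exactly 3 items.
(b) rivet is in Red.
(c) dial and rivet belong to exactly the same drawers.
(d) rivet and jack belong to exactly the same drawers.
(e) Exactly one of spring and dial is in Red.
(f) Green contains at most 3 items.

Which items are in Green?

Green = {dial, jack, rivet}

From (b): rivet ∈ Red.
(c): dial matches rivet: dial ∈ Red.
(d): jack matches rivet: jack ∈ Red.
(e) (exactly one): spring ∉ Red.
Suppose rivet ∉ Green: no assignment then satisfies all the clues, so rivet ∈ Green.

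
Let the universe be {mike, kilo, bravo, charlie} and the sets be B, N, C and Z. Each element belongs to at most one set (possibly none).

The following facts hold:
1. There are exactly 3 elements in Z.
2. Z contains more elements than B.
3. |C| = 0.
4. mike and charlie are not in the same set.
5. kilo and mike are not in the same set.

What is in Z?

(3): C already has 0, so the rest are out.
Suppose mike ∈ Z: no assignment then satisfies all the clues, so mike ∉ Z.

Z = {bravo, charlie, kilo}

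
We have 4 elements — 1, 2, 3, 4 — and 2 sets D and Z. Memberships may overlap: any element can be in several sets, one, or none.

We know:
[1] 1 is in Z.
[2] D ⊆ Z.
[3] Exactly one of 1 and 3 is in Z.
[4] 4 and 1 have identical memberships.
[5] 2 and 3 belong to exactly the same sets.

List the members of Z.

Z = {1, 4}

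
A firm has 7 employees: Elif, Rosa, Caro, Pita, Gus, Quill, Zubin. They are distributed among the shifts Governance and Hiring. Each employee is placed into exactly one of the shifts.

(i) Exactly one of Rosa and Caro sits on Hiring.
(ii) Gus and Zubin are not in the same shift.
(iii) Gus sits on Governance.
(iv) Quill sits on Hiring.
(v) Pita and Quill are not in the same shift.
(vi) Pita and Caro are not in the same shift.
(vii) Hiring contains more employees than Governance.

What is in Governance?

From (iii): Gus ∈ Governance.
From (iv): Quill ∈ Hiring.
(ii): Zubin ∉ Governance.
(v): Pita ∉ Hiring.
Only one shift left: Pita ∈ Governance.
Only one shift left: Zubin ∈ Hiring.
(vi): Caro ∉ Governance.
Only one shift left: Caro ∈ Hiring.
(i) (exactly one): Rosa ∉ Hiring.
Only one shift left: Rosa ∈ Governance.
Suppose Elif ∈ Governance: no assignment then satisfies all the clues, so Elif ∉ Governance.

Governance = {Gus, Pita, Rosa}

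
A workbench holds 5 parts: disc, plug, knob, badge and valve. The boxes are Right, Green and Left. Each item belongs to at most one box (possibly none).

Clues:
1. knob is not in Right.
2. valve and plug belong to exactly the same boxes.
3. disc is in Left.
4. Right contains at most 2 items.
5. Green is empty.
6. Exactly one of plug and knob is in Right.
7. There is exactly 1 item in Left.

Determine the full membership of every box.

From (1): knob ∉ Right.
From (3): disc ∈ Left.
(5): Green already has 0, so the rest are out.
(6) (exactly one): plug ∈ Right.
(7): Left already has 1, so the rest are out.
(2): valve matches plug: valve ∈ Right.
(4): Right already has 2, so the rest are out.

Right = {plug, valve}; Green = {}; Left = {disc}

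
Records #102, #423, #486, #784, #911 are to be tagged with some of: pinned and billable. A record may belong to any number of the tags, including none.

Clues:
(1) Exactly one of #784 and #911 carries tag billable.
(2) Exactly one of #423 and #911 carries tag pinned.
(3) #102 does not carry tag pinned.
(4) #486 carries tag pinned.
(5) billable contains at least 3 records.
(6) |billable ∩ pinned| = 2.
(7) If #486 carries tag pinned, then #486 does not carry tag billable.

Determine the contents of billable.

billable = {#102, #423, #784}

From (3): #102 ∉ pinned.
From (4): #486 ∈ pinned.
(7): #486 ∉ billable.
Suppose #102 ∉ billable: no assignment then satisfies all the clues, so #102 ∈ billable.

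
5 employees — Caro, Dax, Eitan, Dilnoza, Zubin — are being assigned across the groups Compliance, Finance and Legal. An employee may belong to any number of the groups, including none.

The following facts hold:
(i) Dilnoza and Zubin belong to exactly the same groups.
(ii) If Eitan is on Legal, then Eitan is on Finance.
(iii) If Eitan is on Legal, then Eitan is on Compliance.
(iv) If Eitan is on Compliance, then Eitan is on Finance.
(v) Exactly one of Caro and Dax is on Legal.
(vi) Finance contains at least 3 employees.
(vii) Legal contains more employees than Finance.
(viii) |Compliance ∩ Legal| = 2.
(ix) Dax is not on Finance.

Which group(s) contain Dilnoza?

Dilnoza: Finance, Legal

From (ix): Dax ∉ Finance.
Suppose Dilnoza ∈ Compliance: no assignment then satisfies all the clues, so Dilnoza ∉ Compliance.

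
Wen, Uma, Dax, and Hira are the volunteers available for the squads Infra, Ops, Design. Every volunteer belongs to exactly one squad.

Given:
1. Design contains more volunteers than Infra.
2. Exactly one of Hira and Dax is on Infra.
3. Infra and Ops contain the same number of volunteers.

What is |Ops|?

1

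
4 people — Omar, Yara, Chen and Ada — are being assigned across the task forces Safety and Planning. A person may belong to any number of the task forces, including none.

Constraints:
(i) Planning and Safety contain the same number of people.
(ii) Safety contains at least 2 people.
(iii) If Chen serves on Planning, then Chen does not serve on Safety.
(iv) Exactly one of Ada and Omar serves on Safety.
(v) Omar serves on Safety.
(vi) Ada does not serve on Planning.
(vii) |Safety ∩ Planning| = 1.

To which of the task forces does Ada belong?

From (v): Omar ∈ Safety.
From (vi): Ada ∉ Planning.
(iv) (exactly one): Ada ∉ Safety.

Ada: none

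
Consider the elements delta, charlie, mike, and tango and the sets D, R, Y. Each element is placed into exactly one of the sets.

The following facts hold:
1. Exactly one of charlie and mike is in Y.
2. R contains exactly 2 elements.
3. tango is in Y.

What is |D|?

0

From (3): tango ∈ Y.
Suppose delta ∈ D: no assignment then satisfies all the clues, so delta ∉ D.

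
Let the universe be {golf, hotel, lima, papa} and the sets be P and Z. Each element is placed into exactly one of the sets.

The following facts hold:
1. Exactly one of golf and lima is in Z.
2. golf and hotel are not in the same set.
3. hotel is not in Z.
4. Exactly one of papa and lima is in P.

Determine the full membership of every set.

P = {hotel, lima}; Z = {golf, papa}

From (3): hotel ∉ Z.
Only one set left: hotel ∈ P.
(2): golf ∉ P.
Only one set left: golf ∈ Z.
(1) (exactly one): lima ∉ Z.
Only one set left: lima ∈ P.
(4) (exactly one): papa ∉ P.
Only one set left: papa ∈ Z.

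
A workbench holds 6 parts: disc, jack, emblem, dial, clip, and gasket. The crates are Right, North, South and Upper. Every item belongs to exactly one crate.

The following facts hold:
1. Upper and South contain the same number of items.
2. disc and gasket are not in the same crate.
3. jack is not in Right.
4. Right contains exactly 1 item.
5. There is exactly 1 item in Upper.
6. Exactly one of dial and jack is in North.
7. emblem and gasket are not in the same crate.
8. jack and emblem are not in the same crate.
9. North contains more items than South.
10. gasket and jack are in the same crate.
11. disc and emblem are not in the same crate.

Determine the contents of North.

North = {clip, gasket, jack}

From (3): jack ∉ Right.
(10): gasket matches jack: gasket ∉ Right.
Suppose disc ∈ North: no assignment then satisfies all the clues, so disc ∉ North.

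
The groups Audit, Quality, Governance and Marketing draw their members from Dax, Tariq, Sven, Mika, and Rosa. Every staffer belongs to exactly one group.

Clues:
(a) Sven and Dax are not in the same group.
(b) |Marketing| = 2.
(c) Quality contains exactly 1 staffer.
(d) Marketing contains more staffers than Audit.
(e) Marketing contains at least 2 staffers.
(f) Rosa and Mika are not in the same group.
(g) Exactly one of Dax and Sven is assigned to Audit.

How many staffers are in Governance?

1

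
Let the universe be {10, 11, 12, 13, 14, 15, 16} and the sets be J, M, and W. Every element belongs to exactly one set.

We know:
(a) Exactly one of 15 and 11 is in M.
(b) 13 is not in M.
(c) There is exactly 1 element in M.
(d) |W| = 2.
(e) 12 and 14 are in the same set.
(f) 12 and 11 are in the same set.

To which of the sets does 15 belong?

15: M

From (b): 13 ∉ M.
Suppose 15 ∈ J: no assignment then satisfies all the clues, so 15 ∉ J.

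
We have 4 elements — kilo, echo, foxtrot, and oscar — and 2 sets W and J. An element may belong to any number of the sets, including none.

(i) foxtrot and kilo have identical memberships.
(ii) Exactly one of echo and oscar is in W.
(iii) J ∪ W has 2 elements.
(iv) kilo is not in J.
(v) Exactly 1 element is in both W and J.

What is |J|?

2

From (iv): kilo ∉ J.
(i): foxtrot matches kilo: foxtrot ∉ J.
Suppose kilo ∈ W: no assignment then satisfies all the clues, so kilo ∉ W.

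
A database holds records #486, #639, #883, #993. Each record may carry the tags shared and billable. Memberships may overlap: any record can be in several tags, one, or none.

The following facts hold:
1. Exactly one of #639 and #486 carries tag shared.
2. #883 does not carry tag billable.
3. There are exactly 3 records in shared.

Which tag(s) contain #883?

#883: shared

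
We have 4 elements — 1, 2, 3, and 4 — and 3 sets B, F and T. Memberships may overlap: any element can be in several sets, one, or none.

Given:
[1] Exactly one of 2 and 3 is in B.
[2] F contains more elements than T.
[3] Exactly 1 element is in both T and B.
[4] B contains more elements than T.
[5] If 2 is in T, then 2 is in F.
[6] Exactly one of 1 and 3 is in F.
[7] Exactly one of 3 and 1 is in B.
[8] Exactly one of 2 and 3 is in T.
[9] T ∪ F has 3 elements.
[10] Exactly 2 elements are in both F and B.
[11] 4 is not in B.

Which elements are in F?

F = {1, 2, 4}

From (11): 4 ∉ B.
Suppose 1 ∉ F: no assignment then satisfies all the clues, so 1 ∈ F.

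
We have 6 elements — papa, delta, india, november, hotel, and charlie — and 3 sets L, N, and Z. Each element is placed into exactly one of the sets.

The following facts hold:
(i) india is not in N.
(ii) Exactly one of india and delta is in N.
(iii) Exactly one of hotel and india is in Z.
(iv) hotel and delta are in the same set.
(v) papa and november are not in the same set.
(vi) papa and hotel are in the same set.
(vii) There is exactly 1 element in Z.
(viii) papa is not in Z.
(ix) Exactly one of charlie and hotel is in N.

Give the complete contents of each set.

L = {charlie, november}; N = {delta, hotel, papa}; Z = {india}

From (i): india ∉ N.
From (viii): papa ∉ Z.
(ii) (exactly one): delta ∈ N.
(iv): hotel matches delta: hotel ∉ L.
(iv): hotel matches delta: hotel ∈ N.
(vi): papa matches hotel: papa ∉ L.
(vi): papa matches hotel: papa ∈ N.
(ix) (exactly one): charlie ∉ N.
(iii) (exactly one): india ∈ Z.
(v): november ∉ N.
(vii): Z already has 1, so the rest are out.
Only one set left: charlie ∈ L.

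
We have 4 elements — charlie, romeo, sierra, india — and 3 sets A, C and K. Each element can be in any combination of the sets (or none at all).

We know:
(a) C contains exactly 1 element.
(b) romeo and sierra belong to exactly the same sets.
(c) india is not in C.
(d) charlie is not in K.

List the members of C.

C = {charlie}

From (c): india ∉ C.
From (d): charlie ∉ K.
Suppose charlie ∉ C: no assignment then satisfies all the clues, so charlie ∈ C.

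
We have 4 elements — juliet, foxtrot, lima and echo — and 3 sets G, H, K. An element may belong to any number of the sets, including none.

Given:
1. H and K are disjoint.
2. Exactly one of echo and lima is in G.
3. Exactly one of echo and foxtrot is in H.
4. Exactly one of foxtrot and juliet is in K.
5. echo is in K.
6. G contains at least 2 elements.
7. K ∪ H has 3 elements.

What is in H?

From (5): echo ∈ K.
(1) (disjoint): echo ∉ H.
(3) (exactly one): foxtrot ∈ H.
(1) (disjoint): foxtrot ∉ K.
(4) (exactly one): juliet ∈ K.
(1) (disjoint): juliet ∉ H.
Suppose lima ∈ H: no assignment then satisfies all the clues, so lima ∉ H.

H = {foxtrot}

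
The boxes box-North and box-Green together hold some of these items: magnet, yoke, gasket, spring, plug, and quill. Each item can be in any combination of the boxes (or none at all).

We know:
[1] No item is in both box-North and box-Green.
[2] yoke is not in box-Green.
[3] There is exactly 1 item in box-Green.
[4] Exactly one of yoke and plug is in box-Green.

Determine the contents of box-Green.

From (2): yoke ∉ box-Green.
(4) (exactly one): plug ∈ box-Green.
(1) (disjoint): plug ∉ box-North.
(3): box-Green already has 1, so the rest are out.

box-Green = {plug}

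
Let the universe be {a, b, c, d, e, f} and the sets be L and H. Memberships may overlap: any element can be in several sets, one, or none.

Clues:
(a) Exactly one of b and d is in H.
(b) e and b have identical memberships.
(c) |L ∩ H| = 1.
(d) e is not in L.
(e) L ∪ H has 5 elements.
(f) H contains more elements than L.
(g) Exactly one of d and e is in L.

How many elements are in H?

4

From (d): e ∉ L.
(b): b matches e: b ∉ L.
(g) (exactly one): d ∈ L.
Suppose b ∉ H: no assignment then satisfies all the clues, so b ∈ H.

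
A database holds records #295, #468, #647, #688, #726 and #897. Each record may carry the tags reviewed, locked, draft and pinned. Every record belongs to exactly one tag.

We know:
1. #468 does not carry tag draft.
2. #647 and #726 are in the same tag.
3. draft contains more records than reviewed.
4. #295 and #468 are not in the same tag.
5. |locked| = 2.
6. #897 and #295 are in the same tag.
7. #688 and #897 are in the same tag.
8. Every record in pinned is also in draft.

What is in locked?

locked = {#647, #726}

From (1): #468 ∉ draft.
(8) contrapositive: #468 ∉ pinned.
Suppose #295 ∈ locked: no assignment then satisfies all the clues, so #295 ∉ locked.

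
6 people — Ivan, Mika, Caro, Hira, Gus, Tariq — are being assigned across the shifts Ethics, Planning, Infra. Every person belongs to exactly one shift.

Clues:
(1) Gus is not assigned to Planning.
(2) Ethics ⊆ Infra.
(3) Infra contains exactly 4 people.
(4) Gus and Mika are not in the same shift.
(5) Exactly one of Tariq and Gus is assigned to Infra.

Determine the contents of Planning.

Planning = {Mika, Tariq}

From (1): Gus ∉ Planning.
Suppose Ivan ∈ Planning: no assignment then satisfies all the clues, so Ivan ∉ Planning.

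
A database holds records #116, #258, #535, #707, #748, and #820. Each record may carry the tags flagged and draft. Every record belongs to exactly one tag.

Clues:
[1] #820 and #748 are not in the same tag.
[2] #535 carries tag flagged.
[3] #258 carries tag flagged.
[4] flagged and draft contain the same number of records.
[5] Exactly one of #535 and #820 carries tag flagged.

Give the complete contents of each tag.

flagged = {#258, #535, #748}; draft = {#116, #707, #820}

From (2): #535 ∈ flagged.
From (3): #258 ∈ flagged.
(5) (exactly one): #820 ∉ flagged.
Only one tag left: #820 ∈ draft.
(1): #748 ∉ draft.
Only one tag left: #748 ∈ flagged.
Suppose #116 ∈ flagged: no assignment then satisfies all the clues, so #116 ∉ flagged.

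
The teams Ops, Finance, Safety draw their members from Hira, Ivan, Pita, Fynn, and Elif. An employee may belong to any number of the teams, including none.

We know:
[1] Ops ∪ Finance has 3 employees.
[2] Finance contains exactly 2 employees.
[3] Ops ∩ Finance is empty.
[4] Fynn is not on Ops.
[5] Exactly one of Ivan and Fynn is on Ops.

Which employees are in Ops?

Ops = {Ivan}

From (4): Fynn ∉ Ops.
(5) (exactly one): Ivan ∈ Ops.
(3) (disjoint): Ivan ∉ Finance.
Suppose Hira ∈ Ops: no assignment then satisfies all the clues, so Hira ∉ Ops.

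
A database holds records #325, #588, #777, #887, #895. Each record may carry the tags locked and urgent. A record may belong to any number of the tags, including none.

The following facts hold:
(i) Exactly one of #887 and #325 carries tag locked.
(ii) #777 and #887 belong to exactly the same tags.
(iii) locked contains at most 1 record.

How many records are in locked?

1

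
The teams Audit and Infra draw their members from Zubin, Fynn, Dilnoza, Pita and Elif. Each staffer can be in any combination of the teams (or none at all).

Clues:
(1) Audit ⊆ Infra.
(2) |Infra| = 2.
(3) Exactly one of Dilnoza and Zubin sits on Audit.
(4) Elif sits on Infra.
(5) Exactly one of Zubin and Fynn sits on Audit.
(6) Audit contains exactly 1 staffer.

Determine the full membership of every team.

Audit = {Zubin}; Infra = {Elif, Zubin}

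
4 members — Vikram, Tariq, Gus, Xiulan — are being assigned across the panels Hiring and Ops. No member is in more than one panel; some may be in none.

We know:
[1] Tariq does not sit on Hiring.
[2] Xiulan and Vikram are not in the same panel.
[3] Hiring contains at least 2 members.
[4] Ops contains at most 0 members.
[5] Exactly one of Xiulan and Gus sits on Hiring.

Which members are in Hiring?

Hiring = {Gus, Vikram}

From (1): Tariq ∉ Hiring.
(4): Ops already has 0, so the rest are out.
Suppose Vikram ∉ Hiring: no assignment then satisfies all the clues, so Vikram ∈ Hiring.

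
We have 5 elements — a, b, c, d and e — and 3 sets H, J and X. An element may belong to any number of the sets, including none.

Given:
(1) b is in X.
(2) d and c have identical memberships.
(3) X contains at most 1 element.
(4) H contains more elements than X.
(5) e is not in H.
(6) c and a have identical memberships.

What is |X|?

1

From (1): b ∈ X.
From (5): e ∉ H.
(3): X already has 1, so the rest are out.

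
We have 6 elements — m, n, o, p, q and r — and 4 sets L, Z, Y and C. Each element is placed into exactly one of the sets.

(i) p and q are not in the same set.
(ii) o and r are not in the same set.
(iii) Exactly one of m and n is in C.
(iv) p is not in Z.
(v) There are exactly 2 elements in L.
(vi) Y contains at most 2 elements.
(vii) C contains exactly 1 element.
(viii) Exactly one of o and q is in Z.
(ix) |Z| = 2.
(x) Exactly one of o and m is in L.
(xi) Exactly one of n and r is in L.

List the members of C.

C = {m}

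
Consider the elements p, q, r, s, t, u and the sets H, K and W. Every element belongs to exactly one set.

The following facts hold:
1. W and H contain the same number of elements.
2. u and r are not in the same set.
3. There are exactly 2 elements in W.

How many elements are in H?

2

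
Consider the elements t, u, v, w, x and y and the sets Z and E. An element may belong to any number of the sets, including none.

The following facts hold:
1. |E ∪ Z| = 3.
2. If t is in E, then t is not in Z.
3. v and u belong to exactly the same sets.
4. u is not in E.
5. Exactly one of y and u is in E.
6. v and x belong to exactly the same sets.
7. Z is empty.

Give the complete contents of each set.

Z = {}; E = {t, w, y}

From (4): u ∉ E.
(3): v matches u: v ∉ E.
(5) (exactly one): y ∈ E.
(6): x matches v: x ∉ E.
(7): Z already has 0, so the rest are out.
Suppose t ∉ E: no assignment then satisfies all the clues, so t ∈ E.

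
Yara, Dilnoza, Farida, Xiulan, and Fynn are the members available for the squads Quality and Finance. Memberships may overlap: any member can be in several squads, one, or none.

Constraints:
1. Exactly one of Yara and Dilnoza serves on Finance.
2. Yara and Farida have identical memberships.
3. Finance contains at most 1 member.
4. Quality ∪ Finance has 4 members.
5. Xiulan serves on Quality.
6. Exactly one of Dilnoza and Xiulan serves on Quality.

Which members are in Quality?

Quality = {Farida, Xiulan, Yara}

From (5): Xiulan ∈ Quality.
(6) (exactly one): Dilnoza ∉ Quality.
Suppose Yara ∉ Quality: no assignment then satisfies all the clues, so Yara ∈ Quality.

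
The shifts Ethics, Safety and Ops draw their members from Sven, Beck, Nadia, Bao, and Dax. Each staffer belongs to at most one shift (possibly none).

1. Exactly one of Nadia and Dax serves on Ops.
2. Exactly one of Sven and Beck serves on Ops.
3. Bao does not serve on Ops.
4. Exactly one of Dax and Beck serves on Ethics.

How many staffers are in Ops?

2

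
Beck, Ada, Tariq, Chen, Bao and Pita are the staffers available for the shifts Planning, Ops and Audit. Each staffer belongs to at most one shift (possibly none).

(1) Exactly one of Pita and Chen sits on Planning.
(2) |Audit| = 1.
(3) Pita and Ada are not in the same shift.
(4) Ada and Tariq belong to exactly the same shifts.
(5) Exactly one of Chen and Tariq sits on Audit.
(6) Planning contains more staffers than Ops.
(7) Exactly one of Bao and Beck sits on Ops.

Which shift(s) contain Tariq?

Tariq: none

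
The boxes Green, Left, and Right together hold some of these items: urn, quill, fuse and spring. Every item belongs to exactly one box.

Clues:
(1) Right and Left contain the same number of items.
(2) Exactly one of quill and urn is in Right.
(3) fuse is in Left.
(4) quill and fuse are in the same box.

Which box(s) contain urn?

urn: Right

From (3): fuse ∈ Left.
(4): quill matches fuse: quill ∉ Green.
(4): quill matches fuse: quill ∈ Left.
(2) (exactly one): urn ∈ Right.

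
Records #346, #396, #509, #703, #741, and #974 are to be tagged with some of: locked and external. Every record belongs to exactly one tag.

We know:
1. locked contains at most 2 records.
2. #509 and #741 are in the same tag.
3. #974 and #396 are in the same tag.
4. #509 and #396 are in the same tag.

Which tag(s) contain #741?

#741: external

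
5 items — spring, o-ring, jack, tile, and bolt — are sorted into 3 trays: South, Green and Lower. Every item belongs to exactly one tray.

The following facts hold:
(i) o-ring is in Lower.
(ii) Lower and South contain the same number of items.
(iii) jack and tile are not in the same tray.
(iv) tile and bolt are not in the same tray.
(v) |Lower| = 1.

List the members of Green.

Green = {bolt, jack, spring}

From (i): o-ring ∈ Lower.
(v): Lower already has 1, so the rest are out.
Suppose spring ∉ Green: no assignment then satisfies all the clues, so spring ∈ Green.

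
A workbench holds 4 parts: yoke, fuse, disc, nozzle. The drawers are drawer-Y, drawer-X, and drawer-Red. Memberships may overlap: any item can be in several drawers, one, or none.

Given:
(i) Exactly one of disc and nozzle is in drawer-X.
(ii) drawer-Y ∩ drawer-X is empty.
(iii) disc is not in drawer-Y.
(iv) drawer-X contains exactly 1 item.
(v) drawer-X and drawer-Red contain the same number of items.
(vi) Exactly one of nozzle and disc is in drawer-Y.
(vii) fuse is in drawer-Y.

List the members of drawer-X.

From (iii): disc ∉ drawer-Y.
From (vii): fuse ∈ drawer-Y.
(ii) (disjoint): fuse ∉ drawer-X.
(vi) (exactly one): nozzle ∈ drawer-Y.
(ii) (disjoint): nozzle ∉ drawer-X.
(i) (exactly one): disc ∈ drawer-X.
(iv): drawer-X already has 1, so the rest are out.

drawer-X = {disc}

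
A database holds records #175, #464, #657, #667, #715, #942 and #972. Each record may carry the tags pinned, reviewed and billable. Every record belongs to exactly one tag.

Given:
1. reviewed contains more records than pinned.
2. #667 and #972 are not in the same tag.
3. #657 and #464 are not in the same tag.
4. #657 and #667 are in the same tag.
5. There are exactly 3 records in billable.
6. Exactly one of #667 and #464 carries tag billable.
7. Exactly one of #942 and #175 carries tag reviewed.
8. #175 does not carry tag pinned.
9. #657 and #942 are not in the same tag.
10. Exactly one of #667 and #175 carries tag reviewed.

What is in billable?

From (8): #175 ∉ pinned.
Suppose #175 ∈ billable: no assignment then satisfies all the clues, so #175 ∉ billable.

billable = {#657, #667, #715}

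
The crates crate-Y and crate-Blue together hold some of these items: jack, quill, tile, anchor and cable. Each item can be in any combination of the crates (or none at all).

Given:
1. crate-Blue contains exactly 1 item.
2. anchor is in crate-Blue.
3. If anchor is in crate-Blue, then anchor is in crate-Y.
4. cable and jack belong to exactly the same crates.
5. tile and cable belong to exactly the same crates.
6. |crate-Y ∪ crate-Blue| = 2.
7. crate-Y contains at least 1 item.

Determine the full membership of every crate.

crate-Y = {anchor, quill}; crate-Blue = {anchor}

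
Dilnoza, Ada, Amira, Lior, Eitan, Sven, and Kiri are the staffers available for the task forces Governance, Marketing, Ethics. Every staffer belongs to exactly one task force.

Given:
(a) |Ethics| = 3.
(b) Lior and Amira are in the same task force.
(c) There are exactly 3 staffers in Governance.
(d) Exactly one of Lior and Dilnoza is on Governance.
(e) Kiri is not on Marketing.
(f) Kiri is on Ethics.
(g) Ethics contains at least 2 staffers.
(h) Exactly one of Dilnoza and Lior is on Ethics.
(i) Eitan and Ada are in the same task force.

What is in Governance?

From (e): Kiri ∉ Marketing.
From (f): Kiri ∈ Ethics.
Suppose Dilnoza ∉ Governance: no assignment then satisfies all the clues, so Dilnoza ∈ Governance.

Governance = {Ada, Dilnoza, Eitan}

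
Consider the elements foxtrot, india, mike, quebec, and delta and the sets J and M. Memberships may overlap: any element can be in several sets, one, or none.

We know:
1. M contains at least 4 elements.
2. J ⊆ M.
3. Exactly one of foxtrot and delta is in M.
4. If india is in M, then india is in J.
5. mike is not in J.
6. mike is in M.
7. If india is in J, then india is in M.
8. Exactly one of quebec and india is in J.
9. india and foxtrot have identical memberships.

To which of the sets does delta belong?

delta: none

From (5): mike ∉ J.
From (6): mike ∈ M.
Suppose delta ∈ J: no assignment then satisfies all the clues, so delta ∉ J.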